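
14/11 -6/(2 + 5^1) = 32/77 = 0.42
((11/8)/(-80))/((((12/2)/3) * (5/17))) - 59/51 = -387137/326400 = -1.19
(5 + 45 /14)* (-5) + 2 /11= -6297 /154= -40.89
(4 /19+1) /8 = 23 /152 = 0.15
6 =6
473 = 473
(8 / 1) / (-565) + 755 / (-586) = -1.30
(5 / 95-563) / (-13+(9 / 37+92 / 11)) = 128.14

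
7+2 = 9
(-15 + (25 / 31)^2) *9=-124110 / 961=-129.15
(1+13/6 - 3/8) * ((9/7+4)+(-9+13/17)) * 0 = 0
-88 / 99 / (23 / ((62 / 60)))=-124 / 3105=-0.04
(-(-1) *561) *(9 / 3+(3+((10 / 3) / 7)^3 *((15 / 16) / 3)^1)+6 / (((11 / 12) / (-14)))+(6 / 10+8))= -1333536763 / 30870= -43198.47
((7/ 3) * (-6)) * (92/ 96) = -161/ 12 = -13.42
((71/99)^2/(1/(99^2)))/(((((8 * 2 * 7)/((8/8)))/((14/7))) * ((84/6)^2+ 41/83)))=0.46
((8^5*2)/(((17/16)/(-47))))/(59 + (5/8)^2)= -3154116608/64617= -48812.49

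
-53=-53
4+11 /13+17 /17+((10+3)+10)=375 /13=28.85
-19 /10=-1.90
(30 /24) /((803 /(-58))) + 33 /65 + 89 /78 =244027 /156585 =1.56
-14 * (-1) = 14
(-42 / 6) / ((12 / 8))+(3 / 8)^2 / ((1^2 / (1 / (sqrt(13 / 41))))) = -14 / 3+9 * sqrt(533) / 832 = -4.42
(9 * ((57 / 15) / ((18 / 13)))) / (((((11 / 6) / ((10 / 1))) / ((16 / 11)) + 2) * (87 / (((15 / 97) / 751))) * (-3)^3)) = -3040 / 2985051519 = -0.00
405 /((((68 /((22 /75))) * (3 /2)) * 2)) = 99 /170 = 0.58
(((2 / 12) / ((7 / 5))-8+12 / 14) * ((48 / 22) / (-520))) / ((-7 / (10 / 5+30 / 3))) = -354 / 7007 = -0.05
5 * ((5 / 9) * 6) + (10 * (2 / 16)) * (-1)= 185 / 12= 15.42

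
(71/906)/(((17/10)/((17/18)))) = 355/8154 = 0.04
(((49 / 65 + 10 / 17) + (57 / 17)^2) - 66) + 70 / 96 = -47506397 / 901680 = -52.69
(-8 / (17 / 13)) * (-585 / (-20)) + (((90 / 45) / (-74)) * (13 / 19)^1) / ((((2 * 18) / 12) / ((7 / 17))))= -6415669 / 35853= -178.94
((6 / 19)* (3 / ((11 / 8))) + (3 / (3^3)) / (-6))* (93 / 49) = 33511 / 26334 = 1.27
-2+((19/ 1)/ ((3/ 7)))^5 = 41615795407/ 243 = 171258417.31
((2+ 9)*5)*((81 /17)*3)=13365 /17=786.18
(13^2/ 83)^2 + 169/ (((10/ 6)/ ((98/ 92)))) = 177712457/ 1584470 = 112.16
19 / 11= 1.73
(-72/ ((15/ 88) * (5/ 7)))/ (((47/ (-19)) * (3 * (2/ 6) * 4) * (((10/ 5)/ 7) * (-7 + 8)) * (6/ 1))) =40964/ 1175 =34.86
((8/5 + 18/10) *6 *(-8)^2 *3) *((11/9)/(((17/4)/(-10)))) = -11264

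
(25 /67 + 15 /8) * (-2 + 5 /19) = -39765 /10184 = -3.90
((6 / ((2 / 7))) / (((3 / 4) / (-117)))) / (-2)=1638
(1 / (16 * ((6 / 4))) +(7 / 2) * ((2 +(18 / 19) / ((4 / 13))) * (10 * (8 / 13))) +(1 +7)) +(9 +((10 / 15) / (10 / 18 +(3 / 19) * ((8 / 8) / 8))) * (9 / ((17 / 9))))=10465513853 / 79310712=131.96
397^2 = 157609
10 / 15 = 2 / 3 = 0.67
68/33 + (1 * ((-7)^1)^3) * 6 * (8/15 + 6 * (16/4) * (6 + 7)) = -106126604/165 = -643191.54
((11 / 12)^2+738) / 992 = 106393 / 142848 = 0.74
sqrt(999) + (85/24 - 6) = -59/24 + 3 * sqrt(111) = 29.15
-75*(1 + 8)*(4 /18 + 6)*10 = -42000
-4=-4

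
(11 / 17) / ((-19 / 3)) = -33 / 323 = -0.10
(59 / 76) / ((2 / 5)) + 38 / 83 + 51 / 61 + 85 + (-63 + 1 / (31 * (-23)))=13845696841 / 548707688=25.23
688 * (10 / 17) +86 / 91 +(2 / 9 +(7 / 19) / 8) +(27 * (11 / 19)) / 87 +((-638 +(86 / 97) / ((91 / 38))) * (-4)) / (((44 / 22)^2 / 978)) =3714807485826793 / 5953140648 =624008.02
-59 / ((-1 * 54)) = 59 / 54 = 1.09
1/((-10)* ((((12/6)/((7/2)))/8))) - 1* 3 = -22/5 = -4.40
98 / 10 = 49 / 5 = 9.80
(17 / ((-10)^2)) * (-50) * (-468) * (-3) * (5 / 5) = -11934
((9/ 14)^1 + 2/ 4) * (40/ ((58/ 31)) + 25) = 53.00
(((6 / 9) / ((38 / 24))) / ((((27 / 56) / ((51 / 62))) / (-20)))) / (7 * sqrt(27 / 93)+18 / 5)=761600 / 18639 - 13328000 * sqrt(31) / 1733427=-1.95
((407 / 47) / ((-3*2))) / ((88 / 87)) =-1073 / 752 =-1.43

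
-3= -3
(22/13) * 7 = 154/13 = 11.85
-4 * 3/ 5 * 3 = -7.20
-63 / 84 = -3 / 4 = -0.75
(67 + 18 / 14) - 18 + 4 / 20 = 1767 / 35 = 50.49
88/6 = 44/3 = 14.67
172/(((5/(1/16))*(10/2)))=0.43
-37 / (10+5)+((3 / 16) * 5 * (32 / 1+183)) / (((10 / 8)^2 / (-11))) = -21322 / 15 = -1421.47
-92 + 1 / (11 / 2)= -1010 / 11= -91.82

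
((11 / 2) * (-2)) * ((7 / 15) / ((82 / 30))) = -77 / 41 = -1.88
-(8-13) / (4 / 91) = 113.75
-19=-19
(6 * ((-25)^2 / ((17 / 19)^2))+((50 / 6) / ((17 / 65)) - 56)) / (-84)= -577189 / 10404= -55.48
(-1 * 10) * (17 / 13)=-170 / 13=-13.08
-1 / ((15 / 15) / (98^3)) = -941192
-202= -202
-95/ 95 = -1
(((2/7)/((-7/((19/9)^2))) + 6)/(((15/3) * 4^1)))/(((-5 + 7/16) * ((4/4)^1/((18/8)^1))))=-0.14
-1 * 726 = -726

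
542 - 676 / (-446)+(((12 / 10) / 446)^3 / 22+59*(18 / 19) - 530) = 40218477937513 / 579429875750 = 69.41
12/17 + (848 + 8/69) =995668/1173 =848.82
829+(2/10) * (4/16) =16581/20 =829.05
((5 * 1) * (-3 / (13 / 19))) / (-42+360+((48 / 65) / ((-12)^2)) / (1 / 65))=-171 / 2483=-0.07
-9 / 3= -3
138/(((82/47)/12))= 38916/41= 949.17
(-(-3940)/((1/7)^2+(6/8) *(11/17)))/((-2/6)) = -7876848/337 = -23373.44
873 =873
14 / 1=14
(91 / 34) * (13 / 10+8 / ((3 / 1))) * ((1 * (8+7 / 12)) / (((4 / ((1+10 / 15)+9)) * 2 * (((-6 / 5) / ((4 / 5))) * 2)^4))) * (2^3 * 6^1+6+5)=3871049 / 43740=88.50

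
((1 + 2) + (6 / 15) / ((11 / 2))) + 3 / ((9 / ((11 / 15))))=1642 / 495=3.32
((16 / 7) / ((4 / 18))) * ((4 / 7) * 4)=1152 / 49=23.51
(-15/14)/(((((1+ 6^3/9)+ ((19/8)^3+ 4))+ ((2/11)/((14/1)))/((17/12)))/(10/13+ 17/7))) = -0.08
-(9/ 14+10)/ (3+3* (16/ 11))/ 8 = -1639/ 9072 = -0.18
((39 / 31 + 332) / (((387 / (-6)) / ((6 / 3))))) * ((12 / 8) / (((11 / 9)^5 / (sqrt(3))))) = -1220070438 * sqrt(3) / 214680983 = -9.84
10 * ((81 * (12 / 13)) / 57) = 13.12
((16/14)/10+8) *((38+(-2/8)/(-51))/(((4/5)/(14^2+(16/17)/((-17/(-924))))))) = 1404231113/14739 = 95273.16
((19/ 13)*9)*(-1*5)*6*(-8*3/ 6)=20520/ 13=1578.46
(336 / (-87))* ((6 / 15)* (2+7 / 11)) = -224 / 55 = -4.07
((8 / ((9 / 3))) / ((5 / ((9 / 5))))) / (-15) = -8 / 125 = -0.06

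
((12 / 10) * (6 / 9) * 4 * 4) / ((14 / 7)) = 32 / 5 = 6.40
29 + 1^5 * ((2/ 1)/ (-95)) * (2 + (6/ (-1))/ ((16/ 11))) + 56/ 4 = 16357/ 380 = 43.04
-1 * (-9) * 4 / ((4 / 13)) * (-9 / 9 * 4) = -468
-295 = -295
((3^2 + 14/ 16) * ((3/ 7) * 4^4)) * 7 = 7584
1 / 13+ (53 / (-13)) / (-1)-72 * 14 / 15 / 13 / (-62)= 8538 / 2015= 4.24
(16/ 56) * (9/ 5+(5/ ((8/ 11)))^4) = 6541427/ 10240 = 638.81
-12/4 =-3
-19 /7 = -2.71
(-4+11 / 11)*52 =-156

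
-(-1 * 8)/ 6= 1.33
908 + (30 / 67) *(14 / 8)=121777 / 134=908.78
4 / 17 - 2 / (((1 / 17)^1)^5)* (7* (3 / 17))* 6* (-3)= 1073411896 / 17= 63141876.24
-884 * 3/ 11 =-2652/ 11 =-241.09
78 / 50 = 39 / 25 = 1.56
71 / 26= 2.73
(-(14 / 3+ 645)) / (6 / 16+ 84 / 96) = -7796 / 15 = -519.73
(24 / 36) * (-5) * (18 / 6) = -10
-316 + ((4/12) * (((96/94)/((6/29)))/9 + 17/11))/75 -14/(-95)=-6282621193/19891575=-315.84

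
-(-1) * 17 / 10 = 17 / 10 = 1.70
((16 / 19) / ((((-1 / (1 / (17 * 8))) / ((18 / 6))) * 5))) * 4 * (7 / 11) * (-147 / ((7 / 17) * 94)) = 1764 / 49115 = 0.04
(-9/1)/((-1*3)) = 3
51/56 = 0.91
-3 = -3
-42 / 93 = -14 / 31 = -0.45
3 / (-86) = -3 / 86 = -0.03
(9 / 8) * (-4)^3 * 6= -432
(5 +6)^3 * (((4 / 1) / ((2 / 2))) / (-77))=-484 / 7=-69.14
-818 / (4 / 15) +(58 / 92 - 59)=-71895 / 23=-3125.87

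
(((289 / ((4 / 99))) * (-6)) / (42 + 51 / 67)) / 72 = -212993 / 15280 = -13.94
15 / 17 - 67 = -1124 / 17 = -66.12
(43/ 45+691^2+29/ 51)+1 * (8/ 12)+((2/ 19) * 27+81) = 6941436824/ 14535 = 477567.03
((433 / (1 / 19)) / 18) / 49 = 8227 / 882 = 9.33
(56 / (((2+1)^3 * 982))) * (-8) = -224 / 13257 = -0.02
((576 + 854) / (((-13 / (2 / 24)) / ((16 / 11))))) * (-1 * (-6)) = -80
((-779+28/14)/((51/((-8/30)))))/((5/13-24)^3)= -0.00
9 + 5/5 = 10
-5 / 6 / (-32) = 5 / 192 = 0.03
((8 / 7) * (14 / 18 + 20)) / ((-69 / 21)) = -1496 / 207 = -7.23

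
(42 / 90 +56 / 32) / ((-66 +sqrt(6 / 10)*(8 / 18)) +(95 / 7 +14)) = -2253951 / 39071804 -6517*sqrt(15) / 48839755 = -0.06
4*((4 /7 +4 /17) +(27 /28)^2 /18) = 22881 /6664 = 3.43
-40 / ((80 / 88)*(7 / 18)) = -792 / 7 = -113.14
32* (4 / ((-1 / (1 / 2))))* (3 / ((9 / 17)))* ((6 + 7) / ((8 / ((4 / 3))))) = -7072 / 9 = -785.78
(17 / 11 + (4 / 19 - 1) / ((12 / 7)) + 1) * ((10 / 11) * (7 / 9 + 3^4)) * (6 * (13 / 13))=2138080 / 2299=930.00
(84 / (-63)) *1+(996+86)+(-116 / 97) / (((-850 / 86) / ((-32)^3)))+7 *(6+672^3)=262716407750248 / 123675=2124248293.92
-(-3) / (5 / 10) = 6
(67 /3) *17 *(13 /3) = 14807 /9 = 1645.22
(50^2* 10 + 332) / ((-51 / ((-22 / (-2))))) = -92884 / 17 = -5463.76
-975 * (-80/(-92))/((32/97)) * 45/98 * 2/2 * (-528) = 702219375/1127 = 623087.29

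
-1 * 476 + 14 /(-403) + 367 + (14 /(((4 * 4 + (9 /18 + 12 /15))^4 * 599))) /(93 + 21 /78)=-109.03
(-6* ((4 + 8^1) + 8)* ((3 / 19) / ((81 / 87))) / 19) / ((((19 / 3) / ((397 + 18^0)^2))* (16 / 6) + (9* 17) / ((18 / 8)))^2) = -2455862588766 / 10602144475266125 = -0.00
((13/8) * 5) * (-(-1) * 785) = 51025/8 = 6378.12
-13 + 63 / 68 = -821 / 68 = -12.07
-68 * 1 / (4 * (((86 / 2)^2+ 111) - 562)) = -17 / 1398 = -0.01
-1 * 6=-6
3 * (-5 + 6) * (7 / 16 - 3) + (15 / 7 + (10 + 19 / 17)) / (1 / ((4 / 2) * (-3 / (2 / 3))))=-241869 / 1904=-127.03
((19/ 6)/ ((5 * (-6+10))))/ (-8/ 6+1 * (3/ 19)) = -361/ 2680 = -0.13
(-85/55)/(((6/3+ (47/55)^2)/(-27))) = 42075/2753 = 15.28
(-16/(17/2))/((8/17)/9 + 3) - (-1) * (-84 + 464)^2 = 67434512/467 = 144399.38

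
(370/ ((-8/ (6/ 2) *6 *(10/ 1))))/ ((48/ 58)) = -1073/ 384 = -2.79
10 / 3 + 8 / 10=62 / 15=4.13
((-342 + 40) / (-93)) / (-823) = -302 / 76539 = -0.00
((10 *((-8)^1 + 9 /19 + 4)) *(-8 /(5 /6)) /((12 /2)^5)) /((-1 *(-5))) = 67 /7695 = 0.01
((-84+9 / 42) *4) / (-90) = 391 / 105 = 3.72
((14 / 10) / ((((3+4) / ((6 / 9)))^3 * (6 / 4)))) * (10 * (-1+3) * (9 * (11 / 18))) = 352 / 3969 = 0.09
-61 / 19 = -3.21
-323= -323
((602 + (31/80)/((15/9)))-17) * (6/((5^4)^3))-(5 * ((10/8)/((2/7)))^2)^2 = -228977203009573777/25000000000000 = -9159.09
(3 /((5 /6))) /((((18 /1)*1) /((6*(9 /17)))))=54 /85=0.64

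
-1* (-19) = 19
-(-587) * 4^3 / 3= 37568 / 3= 12522.67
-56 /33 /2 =-28 /33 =-0.85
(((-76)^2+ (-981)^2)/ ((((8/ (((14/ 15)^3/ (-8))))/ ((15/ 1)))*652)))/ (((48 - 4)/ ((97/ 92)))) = -32210886127/ 4750732800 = -6.78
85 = 85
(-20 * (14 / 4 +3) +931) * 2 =1602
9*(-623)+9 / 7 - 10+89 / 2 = -77997 / 14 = -5571.21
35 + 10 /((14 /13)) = 310 /7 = 44.29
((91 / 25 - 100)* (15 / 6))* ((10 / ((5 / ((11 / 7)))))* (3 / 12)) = -189.28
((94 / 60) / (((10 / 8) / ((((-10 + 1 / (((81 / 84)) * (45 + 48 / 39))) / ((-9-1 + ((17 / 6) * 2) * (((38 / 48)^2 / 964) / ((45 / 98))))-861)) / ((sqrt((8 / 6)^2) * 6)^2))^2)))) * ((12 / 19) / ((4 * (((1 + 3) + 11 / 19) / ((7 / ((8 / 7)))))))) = 94671154655168848596 / 11163023298969235708700414621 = 0.00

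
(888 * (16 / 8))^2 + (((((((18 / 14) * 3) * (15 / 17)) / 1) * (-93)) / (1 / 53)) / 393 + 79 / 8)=393359505523 / 124712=3154143.19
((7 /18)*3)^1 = 7 /6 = 1.17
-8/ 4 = -2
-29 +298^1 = 269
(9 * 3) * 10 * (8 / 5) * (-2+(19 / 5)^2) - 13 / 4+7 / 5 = 537223 / 100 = 5372.23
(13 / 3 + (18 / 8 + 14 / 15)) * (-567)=-85239 / 20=-4261.95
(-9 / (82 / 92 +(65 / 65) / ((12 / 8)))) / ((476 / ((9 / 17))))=-5589 / 869890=-0.01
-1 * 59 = -59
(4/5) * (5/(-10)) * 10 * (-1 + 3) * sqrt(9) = -24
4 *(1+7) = 32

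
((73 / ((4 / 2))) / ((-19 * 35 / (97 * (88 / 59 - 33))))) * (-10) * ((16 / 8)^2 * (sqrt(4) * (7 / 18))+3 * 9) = -3567329909 / 70623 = -50512.30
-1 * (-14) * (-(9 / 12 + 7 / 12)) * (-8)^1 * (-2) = -896 / 3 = -298.67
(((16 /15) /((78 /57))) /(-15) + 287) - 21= 777898 /2925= 265.95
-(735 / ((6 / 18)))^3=-10720765125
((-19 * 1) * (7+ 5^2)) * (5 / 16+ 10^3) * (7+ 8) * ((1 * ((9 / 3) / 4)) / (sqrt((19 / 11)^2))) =-7922475 / 2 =-3961237.50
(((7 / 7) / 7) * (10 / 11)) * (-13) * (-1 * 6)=780 / 77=10.13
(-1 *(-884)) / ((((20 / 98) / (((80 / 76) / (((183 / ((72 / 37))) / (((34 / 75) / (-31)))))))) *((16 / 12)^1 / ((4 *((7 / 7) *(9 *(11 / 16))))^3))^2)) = -1559879146293104637 / 17015974400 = -91671455.87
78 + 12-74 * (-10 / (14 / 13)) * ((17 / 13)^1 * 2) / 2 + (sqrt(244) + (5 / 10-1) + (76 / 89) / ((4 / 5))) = 2 * sqrt(61) + 1232467 / 1246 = 1004.76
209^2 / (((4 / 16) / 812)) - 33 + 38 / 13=1844386153 / 13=141875857.92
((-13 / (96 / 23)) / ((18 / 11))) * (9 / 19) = -3289 / 3648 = -0.90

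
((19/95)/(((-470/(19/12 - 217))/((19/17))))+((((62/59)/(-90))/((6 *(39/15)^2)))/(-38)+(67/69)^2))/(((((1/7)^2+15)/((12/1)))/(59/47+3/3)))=1.88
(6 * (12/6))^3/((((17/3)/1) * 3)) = 101.65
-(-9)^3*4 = 2916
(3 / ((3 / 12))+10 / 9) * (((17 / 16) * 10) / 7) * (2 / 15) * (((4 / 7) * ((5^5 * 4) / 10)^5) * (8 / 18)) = 24487304687500000000 / 11907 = 2056546962920970.86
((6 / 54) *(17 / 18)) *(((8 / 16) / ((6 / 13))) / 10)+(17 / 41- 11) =-8427899 / 797040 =-10.57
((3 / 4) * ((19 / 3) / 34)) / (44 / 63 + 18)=63 / 8432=0.01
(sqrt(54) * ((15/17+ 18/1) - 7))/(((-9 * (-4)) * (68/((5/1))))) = 505 * sqrt(6)/6936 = 0.18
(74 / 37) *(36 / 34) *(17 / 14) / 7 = 18 / 49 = 0.37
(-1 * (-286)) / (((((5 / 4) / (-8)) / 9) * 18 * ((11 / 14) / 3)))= -17472 / 5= -3494.40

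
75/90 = 0.83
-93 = -93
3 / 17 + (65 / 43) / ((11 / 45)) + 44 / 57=3269012 / 458337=7.13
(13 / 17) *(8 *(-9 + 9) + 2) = 1.53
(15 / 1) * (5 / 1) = 75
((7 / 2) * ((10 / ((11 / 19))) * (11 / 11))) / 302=665 / 3322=0.20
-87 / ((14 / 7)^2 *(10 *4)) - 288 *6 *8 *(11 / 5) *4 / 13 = -19465323 / 2080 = -9358.33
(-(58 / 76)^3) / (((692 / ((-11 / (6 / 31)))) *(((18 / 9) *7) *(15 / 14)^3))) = 407515801 / 192230334000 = 0.00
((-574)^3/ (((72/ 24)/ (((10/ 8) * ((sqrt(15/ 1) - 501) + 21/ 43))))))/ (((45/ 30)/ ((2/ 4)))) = 1695926641220/ 129 - 236399030 * sqrt(15)/ 9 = 13044988203.85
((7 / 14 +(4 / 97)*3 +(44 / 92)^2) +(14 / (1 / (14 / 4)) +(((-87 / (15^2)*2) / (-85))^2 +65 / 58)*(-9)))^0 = 1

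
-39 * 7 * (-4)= 1092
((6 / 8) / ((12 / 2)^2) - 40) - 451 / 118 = -124045 / 2832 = -43.80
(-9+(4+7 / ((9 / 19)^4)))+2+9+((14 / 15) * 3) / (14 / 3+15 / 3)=138259447 / 951345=145.33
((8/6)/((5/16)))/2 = 32/15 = 2.13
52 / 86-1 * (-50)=2176 / 43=50.60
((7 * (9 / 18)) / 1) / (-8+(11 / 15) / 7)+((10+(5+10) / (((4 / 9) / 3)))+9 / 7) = 2601889 / 23212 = 112.09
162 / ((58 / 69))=192.72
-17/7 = -2.43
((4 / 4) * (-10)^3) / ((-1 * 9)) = 1000 / 9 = 111.11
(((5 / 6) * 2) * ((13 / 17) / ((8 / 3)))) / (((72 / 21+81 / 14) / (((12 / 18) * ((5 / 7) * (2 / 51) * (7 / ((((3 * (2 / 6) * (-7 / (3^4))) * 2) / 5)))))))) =-4875 / 24854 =-0.20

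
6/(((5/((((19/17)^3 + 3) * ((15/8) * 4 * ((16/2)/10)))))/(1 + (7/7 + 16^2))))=200602224/24565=8166.18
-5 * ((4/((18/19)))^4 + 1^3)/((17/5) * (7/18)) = -6152050/5103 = -1205.58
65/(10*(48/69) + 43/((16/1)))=1840/273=6.74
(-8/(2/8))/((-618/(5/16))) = 5/309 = 0.02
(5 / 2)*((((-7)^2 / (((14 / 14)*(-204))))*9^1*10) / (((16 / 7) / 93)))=-2392425 / 1088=-2198.92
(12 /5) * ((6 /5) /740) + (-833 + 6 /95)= -73193983 /87875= -832.93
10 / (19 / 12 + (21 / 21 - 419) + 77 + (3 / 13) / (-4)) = -780 / 26479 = -0.03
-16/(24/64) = -42.67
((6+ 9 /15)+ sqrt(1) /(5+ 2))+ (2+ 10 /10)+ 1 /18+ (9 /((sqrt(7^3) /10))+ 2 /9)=90 * sqrt(7) /49+ 6313 /630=14.88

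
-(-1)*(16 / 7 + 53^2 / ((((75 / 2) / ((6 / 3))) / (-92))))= -7234784 / 525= -13780.54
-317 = -317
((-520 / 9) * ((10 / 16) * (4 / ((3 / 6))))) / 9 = -2600 / 81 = -32.10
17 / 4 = 4.25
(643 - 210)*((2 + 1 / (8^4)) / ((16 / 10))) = 17737845 / 32768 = 541.32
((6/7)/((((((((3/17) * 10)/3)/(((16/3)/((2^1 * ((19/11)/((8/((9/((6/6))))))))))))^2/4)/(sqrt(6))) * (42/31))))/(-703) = -4440223744 * sqrt(6)/226634563575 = -0.05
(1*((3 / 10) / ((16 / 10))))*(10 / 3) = 5 / 8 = 0.62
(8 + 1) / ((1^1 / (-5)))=-45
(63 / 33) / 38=21 / 418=0.05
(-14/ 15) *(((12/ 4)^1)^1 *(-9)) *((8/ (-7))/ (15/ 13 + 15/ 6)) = -3744/ 475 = -7.88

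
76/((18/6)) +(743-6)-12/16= 9139/12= 761.58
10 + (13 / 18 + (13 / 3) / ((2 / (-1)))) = 77 / 9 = 8.56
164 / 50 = 82 / 25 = 3.28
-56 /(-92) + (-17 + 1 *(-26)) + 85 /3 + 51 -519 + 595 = 112.94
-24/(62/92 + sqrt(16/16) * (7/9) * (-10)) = 9936/2941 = 3.38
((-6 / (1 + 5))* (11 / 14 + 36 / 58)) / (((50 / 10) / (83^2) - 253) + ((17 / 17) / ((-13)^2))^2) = 112348092259 / 20210396913658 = 0.01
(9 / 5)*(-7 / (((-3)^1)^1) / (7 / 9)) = 27 / 5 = 5.40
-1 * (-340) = 340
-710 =-710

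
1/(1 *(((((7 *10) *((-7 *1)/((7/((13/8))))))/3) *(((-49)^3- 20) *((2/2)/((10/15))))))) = 0.00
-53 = -53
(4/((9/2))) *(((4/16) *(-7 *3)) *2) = -28/3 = -9.33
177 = 177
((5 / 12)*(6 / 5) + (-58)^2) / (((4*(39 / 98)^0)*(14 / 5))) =33645 / 112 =300.40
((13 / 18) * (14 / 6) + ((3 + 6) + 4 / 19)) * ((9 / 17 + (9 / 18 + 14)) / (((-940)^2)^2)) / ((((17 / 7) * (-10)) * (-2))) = 39987283 / 9260119885017600000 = 0.00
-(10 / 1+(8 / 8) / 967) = -9671 / 967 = -10.00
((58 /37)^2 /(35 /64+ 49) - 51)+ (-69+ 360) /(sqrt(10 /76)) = -221180753 /4341099+ 291 * sqrt(190) /5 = 751.28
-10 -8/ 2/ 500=-1251/ 125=-10.01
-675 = -675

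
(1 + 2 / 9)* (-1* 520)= -5720 / 9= -635.56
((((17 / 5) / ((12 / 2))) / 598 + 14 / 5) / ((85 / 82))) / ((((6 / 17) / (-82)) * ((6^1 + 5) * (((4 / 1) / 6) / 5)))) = -428.04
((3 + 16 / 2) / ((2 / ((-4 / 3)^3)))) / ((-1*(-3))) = -352 / 81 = -4.35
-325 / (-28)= 325 / 28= 11.61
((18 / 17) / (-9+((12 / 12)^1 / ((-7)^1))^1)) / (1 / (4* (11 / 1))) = -693 / 136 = -5.10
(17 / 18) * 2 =1.89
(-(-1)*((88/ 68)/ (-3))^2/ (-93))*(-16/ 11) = 704/ 241893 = 0.00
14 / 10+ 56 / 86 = 441 / 215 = 2.05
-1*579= -579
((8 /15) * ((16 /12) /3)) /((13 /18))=64 /195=0.33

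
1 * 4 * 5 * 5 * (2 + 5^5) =312700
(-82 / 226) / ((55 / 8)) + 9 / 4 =54623 / 24860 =2.20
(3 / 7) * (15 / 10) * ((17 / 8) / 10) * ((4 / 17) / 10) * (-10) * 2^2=-9 / 70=-0.13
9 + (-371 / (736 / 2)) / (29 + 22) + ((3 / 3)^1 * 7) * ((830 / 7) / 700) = 10.17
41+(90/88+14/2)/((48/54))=50.03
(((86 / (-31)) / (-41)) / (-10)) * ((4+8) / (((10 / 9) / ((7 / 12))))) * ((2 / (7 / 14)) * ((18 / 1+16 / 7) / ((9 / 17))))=-207604 / 31775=-6.53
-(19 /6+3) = -37 /6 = -6.17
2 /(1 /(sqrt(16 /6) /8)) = sqrt(6) /6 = 0.41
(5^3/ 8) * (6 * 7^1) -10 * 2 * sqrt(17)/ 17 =2625/ 4 -20 * sqrt(17)/ 17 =651.40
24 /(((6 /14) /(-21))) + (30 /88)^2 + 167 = -1953199 /1936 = -1008.88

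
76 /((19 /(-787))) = -3148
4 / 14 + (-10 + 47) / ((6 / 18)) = 779 / 7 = 111.29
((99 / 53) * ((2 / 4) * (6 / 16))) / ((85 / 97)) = 28809 / 72080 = 0.40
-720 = -720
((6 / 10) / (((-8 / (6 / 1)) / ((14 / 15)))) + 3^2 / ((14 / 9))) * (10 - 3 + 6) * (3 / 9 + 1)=16276 / 175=93.01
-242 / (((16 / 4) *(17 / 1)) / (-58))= 3509 / 17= 206.41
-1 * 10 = -10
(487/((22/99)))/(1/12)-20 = 26278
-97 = -97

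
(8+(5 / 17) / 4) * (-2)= -549 / 34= -16.15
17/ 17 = 1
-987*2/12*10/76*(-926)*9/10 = 1370943/76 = 18038.72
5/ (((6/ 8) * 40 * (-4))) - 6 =-145/ 24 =-6.04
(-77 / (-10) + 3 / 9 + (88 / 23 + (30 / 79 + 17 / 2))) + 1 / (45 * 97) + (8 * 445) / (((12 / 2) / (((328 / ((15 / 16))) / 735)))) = 353463686953 / 1165887135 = 303.17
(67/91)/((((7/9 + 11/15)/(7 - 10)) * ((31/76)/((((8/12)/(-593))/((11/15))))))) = 1718550/312823511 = 0.01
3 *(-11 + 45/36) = -117/4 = -29.25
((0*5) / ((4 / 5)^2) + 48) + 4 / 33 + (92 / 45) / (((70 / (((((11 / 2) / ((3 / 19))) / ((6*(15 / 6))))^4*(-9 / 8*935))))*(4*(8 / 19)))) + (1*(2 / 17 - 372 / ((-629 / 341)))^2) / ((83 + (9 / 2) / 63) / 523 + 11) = 22065204582285405541491277 / 6967859790533241600000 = 3166.71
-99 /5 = -19.80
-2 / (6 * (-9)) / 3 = 1 / 81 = 0.01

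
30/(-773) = -30/773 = -0.04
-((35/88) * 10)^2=-30625/1936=-15.82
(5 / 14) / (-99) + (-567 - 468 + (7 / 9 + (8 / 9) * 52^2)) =1897891 / 1386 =1369.33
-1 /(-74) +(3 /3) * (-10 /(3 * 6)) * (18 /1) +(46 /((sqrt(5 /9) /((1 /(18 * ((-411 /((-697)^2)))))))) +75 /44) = -11173607 * sqrt(5) /6165-13483 /1628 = -4060.99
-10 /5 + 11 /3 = 5 /3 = 1.67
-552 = -552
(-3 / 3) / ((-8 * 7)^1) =0.02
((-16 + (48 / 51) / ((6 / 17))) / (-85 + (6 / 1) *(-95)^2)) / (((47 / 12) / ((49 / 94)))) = -784 / 23885917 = -0.00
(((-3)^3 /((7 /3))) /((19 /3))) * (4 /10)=-486 /665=-0.73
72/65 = 1.11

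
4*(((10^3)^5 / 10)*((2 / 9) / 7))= 800000000000000 / 63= 12698412698412.70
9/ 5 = 1.80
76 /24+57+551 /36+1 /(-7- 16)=62455 /828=75.43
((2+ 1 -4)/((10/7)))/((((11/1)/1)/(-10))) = 7/11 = 0.64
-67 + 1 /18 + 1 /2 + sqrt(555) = -598 /9 + sqrt(555) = -42.89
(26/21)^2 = 676/441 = 1.53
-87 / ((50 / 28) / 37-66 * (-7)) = -45066 / 239341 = -0.19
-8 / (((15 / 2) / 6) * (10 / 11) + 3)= -1.93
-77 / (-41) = 77 / 41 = 1.88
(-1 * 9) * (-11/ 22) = 9/ 2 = 4.50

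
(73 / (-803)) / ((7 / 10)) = -0.13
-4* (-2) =8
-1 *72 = -72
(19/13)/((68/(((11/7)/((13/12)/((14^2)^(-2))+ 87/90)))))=1045/1287670202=0.00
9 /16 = 0.56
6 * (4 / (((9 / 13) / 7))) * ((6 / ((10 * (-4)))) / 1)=-182 / 5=-36.40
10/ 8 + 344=1381/ 4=345.25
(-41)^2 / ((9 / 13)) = 21853 / 9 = 2428.11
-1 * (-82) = 82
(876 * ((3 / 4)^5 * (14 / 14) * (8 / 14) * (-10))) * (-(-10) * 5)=-6652125 / 112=-59393.97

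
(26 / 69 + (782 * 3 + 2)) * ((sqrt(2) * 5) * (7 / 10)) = 567133 * sqrt(2) / 69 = 11623.87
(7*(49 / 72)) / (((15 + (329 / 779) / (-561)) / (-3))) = -49965839 / 52439648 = -0.95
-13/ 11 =-1.18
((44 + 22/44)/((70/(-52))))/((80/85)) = -19669/560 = -35.12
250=250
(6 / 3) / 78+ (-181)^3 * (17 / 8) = -3931418275 / 312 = -12600699.60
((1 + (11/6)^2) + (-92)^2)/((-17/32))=-143464/9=-15940.44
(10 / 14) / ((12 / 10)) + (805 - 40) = 32155 / 42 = 765.60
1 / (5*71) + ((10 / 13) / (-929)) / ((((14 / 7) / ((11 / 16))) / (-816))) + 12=12.24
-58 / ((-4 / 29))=841 / 2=420.50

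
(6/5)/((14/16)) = 48/35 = 1.37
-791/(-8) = 791/8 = 98.88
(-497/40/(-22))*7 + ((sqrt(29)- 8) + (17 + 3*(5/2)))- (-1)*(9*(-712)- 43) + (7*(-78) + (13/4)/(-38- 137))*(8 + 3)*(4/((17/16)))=-15206464083/523600 + sqrt(29)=-29036.75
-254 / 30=-127 / 15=-8.47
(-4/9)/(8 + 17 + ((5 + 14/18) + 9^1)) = -2/179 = -0.01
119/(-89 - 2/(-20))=-170/127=-1.34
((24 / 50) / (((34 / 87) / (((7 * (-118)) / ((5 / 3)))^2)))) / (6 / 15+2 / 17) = 801333162 / 1375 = 582787.75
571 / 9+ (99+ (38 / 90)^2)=329311 / 2025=162.62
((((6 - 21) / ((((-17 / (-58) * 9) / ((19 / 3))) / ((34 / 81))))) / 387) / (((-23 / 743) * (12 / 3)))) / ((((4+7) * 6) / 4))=4093930 / 214131357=0.02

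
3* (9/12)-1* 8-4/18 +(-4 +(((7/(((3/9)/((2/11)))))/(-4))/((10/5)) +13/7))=-11909/1386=-8.59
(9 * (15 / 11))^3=1848.52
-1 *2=-2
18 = 18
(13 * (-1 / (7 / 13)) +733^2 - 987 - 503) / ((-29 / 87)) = -11251272 / 7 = -1607324.57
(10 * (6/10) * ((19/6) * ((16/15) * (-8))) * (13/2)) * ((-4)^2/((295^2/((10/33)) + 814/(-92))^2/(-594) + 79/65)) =15654472704/128894838558113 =0.00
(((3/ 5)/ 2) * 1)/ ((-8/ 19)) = -57/ 80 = -0.71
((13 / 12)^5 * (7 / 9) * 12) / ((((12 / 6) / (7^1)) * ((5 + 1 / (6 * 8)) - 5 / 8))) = 18193357 / 1640736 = 11.09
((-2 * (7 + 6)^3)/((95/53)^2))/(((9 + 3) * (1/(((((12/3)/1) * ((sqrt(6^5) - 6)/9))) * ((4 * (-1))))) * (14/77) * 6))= -271540412/243675 + 543080824 * sqrt(6)/81225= 15263.25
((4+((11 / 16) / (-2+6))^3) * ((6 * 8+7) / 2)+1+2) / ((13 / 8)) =59317749 / 851968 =69.62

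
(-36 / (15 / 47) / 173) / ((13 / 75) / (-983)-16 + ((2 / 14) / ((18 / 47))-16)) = 349279560 / 16942222333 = 0.02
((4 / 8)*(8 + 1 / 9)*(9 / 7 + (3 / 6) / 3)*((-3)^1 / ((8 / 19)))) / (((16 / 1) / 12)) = -84607 / 2688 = -31.48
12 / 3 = 4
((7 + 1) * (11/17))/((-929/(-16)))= 1408/15793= 0.09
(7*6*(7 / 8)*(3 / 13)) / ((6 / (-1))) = -147 / 104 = -1.41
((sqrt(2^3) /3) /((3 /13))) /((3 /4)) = 104 * sqrt(2) /27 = 5.45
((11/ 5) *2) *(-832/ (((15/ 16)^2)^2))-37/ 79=-94775470201/ 19996875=-4739.51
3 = 3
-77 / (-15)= 77 / 15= 5.13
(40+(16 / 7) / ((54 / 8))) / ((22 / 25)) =95300 / 2079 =45.84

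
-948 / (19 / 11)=-10428 / 19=-548.84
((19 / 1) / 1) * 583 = 11077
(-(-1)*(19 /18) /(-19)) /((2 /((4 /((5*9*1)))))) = -1 /405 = -0.00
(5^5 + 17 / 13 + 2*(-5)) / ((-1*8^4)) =-633 / 832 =-0.76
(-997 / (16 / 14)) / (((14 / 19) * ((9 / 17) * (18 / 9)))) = -322031 / 288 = -1118.16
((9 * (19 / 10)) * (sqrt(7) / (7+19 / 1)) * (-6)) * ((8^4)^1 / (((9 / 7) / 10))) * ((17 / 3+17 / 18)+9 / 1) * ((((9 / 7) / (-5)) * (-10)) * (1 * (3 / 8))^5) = -3892131 * sqrt(7) / 104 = -99015.49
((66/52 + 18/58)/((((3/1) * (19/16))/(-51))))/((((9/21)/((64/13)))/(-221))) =411203072/7163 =57406.54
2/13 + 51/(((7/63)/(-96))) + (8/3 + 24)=-1717450/39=-44037.18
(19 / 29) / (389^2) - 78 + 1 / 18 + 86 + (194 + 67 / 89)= 1425757236229 / 7030071018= 202.81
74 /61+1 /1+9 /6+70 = 8993 /122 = 73.71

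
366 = 366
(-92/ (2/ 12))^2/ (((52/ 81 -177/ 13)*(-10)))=160426656/ 68305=2348.68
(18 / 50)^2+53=33206 / 625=53.13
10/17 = 0.59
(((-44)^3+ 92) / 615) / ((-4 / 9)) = 63819 / 205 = 311.31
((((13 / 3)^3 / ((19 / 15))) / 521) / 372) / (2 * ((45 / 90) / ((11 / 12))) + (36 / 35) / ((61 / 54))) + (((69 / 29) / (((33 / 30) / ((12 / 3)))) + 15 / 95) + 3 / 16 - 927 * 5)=-4626.00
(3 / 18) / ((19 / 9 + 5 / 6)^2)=54 / 2809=0.02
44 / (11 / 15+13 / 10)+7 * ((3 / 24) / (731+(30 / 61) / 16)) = 470926807 / 21761323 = 21.64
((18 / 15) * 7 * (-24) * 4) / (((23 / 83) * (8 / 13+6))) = -2175264 / 4945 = -439.89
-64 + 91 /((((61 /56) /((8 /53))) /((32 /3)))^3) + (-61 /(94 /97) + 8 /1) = 15001615994003105 /85764731355306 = 174.92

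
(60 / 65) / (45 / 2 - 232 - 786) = -24 / 25883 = -0.00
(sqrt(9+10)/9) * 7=7 * sqrt(19)/9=3.39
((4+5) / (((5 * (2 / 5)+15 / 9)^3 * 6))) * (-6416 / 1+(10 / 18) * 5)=-519471 / 2662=-195.14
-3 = -3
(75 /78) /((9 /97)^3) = 22816825 /18954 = 1203.80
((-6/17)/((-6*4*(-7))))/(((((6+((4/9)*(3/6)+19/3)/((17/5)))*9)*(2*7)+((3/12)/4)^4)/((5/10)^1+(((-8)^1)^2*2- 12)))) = -1908736/7790526583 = -0.00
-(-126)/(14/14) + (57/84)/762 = 2688355/21336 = 126.00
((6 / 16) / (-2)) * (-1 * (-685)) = -2055 / 16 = -128.44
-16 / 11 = -1.45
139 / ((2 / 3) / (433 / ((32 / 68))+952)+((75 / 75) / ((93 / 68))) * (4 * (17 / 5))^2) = 1613397325 / 1569753488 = 1.03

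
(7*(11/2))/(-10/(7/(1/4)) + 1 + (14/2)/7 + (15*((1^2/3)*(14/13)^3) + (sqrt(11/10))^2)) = 5920915/1382224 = 4.28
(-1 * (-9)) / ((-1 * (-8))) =9 / 8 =1.12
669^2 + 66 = 447627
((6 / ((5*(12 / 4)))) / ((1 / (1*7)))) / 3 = 0.93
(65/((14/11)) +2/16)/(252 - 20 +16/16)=2867/13048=0.22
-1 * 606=-606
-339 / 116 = -2.92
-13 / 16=-0.81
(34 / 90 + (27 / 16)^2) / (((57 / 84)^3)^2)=33.04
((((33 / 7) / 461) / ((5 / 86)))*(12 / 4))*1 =8514 / 16135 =0.53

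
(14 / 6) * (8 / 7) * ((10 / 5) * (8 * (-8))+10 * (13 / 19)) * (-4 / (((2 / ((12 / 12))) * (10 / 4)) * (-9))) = -73664 / 2565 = -28.72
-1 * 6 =-6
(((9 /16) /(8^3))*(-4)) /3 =-3 /2048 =-0.00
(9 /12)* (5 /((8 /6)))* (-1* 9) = -405 /16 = -25.31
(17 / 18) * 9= 17 / 2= 8.50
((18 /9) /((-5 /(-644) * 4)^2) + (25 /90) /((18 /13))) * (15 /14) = 2222.01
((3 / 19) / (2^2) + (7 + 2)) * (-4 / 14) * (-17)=11679 / 266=43.91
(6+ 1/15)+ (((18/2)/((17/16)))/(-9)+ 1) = 1562/255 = 6.13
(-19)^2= 361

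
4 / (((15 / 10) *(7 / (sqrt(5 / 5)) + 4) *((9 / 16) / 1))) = 128 / 297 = 0.43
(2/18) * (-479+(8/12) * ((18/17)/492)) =-333862/6273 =-53.22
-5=-5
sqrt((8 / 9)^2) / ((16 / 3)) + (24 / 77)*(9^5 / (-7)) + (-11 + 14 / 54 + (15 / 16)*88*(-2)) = -81637763 / 29106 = -2804.84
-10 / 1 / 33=-10 / 33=-0.30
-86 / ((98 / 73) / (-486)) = 1525554 / 49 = 31133.76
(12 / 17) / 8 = 3 / 34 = 0.09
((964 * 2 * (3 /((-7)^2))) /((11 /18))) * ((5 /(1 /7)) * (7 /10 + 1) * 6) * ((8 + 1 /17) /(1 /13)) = 556270416 /77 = 7224291.12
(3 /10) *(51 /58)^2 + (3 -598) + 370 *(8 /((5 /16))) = 298630083 /33640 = 8877.23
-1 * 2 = -2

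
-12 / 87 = -4 / 29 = -0.14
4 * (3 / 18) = 2 / 3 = 0.67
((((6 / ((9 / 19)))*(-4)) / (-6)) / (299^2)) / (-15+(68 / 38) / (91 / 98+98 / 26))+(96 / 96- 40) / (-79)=828020598973 / 1677294447673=0.49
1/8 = 0.12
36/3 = 12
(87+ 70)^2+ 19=24668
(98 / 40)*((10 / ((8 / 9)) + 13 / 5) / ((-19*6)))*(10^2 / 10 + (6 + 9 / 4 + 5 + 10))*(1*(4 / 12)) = -95011 / 28800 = -3.30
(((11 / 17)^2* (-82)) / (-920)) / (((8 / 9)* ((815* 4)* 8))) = 44649 / 27736601600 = 0.00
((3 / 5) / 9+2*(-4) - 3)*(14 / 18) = -8.50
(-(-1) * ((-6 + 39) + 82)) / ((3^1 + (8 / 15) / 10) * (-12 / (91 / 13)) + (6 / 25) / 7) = -575 / 26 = -22.12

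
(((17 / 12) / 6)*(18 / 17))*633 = 633 / 4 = 158.25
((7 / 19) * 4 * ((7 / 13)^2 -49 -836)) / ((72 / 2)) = -1046612 / 28899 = -36.22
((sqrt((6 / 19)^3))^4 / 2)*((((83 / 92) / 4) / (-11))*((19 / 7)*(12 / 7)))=-1452168 / 30696199303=-0.00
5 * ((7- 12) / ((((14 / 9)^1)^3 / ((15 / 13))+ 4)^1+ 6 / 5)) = -273375 / 92534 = -2.95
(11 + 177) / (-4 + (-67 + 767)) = 47 / 174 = 0.27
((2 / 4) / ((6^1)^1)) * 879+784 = 3429 / 4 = 857.25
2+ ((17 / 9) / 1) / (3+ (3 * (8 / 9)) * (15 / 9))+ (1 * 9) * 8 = 4975 / 67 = 74.25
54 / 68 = 27 / 34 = 0.79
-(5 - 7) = 2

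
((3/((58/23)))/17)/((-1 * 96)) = -0.00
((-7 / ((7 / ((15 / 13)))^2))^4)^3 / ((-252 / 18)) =-16834112196028232574462890625 / 105182858979460003796002058691843843854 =-0.00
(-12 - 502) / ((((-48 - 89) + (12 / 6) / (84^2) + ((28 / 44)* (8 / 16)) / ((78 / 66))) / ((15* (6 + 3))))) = 3182502960 / 6271007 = 507.49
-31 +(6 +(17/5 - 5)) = -133/5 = -26.60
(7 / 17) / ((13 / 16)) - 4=-772 / 221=-3.49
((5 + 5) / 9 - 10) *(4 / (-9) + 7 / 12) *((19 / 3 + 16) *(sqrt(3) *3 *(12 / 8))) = -3350 *sqrt(3) / 27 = -214.90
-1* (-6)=6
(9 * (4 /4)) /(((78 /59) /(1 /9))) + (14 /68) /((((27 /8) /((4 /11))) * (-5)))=493573 /656370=0.75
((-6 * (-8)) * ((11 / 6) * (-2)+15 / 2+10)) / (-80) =-83 / 10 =-8.30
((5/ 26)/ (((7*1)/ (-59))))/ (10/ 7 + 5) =-0.25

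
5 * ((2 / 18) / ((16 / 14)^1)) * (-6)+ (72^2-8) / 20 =15353 / 60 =255.88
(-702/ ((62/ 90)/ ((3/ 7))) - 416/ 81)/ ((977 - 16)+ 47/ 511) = -283482433/ 616598649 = -0.46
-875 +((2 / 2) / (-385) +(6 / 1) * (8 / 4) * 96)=277.00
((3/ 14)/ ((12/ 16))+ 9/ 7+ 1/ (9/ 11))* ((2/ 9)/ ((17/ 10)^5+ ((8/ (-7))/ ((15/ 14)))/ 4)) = 3200000/ 71812629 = 0.04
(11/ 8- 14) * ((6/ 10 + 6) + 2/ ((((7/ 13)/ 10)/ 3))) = -1490.11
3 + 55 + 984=1042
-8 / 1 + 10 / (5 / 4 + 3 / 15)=-32 / 29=-1.10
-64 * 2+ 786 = 658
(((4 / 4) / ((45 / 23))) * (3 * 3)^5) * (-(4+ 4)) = -1207224 / 5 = -241444.80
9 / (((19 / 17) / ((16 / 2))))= 1224 / 19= 64.42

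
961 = 961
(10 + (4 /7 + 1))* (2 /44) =81 /154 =0.53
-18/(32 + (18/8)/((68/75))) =-4896/9379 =-0.52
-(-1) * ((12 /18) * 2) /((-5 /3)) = -4 /5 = -0.80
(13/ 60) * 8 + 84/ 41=2326/ 615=3.78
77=77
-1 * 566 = -566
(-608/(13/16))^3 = -920599396352/2197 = -419025669.71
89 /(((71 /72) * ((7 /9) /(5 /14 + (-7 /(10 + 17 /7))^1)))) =-2412612 /100891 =-23.91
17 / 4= 4.25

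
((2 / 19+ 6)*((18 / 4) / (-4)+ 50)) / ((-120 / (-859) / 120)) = 9740201 / 38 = 256321.08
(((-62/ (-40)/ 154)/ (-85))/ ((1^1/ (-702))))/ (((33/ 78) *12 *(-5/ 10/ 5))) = -47151/ 287980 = -0.16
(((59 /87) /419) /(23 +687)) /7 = 0.00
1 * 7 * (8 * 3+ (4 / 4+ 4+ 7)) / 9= 28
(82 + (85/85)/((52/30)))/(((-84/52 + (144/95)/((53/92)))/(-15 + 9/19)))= -26171930/22163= -1180.88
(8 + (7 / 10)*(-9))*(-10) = -17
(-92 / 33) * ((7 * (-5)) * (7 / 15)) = 4508 / 99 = 45.54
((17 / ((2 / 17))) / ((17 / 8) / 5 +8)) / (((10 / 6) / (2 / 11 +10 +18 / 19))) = 8066568 / 70433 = 114.53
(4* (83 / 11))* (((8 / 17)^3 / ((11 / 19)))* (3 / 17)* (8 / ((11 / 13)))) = 9.06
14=14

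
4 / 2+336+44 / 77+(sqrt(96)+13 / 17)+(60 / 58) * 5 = 4 * sqrt(6)+1188899 / 3451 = 354.31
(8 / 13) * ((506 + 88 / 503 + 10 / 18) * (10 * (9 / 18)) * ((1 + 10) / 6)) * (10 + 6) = 8074770880 / 176553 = 45735.68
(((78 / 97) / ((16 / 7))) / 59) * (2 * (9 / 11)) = 2457 / 251812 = 0.01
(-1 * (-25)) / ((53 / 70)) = 1750 / 53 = 33.02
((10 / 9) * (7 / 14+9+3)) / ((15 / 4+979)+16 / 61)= 6100 / 431739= 0.01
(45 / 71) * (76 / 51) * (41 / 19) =2460 / 1207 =2.04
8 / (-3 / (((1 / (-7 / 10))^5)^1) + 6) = 800000 / 650421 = 1.23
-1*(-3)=3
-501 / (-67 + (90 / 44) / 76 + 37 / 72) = 3769524 / 500039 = 7.54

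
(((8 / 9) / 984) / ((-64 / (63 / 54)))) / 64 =-7 / 27205632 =-0.00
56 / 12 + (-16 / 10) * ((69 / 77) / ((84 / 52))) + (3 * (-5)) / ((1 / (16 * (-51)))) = 98990954 / 8085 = 12243.78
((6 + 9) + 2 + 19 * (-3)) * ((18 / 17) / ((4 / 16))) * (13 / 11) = -37440 / 187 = -200.21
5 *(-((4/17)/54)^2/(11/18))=-40/257499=-0.00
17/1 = 17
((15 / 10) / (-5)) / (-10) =3 / 100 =0.03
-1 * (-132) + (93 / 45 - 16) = 1771 / 15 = 118.07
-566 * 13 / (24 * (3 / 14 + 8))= -25753 / 690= -37.32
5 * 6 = 30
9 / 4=2.25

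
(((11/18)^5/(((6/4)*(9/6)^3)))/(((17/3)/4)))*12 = 1288408/9034497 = 0.14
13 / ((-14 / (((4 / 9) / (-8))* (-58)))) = -377 / 126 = -2.99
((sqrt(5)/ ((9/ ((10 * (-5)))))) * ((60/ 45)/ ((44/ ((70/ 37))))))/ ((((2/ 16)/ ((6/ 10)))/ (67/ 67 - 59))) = 324800 * sqrt(5)/ 3663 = 198.27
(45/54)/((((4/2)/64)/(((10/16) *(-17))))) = -850/3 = -283.33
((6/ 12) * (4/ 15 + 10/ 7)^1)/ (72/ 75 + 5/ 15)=445/ 679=0.66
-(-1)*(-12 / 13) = -12 / 13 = -0.92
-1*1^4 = -1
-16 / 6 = -8 / 3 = -2.67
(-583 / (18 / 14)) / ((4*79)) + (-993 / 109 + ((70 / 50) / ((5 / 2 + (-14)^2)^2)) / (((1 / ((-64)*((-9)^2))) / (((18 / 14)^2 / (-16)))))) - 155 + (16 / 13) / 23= -84606195491419141 / 511300639837260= -165.47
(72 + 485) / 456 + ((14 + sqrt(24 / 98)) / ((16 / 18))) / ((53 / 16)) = 36 * sqrt(3) / 371 + 144433 / 24168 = 6.14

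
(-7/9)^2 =49/81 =0.60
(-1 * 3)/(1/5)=-15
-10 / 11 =-0.91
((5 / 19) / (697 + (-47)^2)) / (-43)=-5 / 2374202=-0.00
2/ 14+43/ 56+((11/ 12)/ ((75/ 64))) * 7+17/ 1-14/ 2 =206467/ 12600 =16.39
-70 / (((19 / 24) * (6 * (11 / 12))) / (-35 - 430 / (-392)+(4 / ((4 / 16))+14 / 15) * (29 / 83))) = 54634312 / 121429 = 449.93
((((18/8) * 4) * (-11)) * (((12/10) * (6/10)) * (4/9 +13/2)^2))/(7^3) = -6875/686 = -10.02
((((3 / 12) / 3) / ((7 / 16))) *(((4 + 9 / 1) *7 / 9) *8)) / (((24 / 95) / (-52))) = -256880 / 81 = -3171.36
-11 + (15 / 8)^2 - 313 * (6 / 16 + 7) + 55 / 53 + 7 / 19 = -149161881 / 64448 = -2314.45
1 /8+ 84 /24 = 29 /8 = 3.62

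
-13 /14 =-0.93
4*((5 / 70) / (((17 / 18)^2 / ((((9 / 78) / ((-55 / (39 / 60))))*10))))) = -486 / 111265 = -0.00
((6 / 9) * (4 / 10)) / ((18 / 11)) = 0.16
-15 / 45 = -1 / 3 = -0.33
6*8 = 48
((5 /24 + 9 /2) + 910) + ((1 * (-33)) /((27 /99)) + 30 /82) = 781369 /984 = 794.07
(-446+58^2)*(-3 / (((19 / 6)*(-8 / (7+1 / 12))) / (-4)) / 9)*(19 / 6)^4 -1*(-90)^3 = 4818085115 / 7776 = 619609.71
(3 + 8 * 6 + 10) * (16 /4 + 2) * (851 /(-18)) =-51911 /3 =-17303.67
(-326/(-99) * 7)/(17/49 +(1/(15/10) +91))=55909/223179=0.25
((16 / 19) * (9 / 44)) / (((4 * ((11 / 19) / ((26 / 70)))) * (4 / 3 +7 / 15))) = 0.02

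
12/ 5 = 2.40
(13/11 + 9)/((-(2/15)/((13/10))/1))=-1092/11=-99.27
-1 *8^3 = -512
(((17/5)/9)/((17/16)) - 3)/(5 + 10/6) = -119/300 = -0.40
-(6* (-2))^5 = 248832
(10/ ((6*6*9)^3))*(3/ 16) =5/ 90699264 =0.00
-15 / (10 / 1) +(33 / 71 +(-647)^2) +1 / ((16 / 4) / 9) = 118885301 / 284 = 418610.21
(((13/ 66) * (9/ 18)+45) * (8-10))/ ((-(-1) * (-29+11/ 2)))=5953/ 1551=3.84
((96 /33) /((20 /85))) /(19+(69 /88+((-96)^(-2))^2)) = 11551113216 /18483904523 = 0.62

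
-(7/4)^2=-49/16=-3.06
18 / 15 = 6 / 5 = 1.20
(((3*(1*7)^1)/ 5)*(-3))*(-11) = 693/ 5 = 138.60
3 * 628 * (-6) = -11304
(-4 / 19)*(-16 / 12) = 16 / 57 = 0.28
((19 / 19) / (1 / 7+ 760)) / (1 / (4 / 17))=28 / 90457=0.00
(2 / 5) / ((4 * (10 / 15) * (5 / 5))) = 3 / 20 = 0.15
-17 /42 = -0.40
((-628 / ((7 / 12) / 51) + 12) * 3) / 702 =-64042 / 273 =-234.59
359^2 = 128881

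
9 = 9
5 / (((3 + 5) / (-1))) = -5 / 8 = -0.62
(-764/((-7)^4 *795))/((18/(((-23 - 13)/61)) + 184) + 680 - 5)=-1528/3162873315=-0.00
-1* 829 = -829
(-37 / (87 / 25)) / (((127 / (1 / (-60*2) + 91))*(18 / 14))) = -14140105 / 2386584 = -5.92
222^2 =49284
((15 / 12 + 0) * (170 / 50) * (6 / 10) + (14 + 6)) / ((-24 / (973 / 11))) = -39893 / 480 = -83.11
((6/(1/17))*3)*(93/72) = 1581/4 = 395.25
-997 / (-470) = 2.12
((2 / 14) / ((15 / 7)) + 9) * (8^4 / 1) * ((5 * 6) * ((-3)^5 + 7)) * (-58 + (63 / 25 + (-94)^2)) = -57716647919616 / 25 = -2308665916784.64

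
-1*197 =-197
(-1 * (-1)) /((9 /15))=1.67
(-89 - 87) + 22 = -154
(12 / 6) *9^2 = 162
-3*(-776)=2328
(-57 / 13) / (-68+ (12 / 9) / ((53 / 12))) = 1007 / 15548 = 0.06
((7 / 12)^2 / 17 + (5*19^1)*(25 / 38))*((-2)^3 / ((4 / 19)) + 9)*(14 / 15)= -31068947 / 18360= -1692.21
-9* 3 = -27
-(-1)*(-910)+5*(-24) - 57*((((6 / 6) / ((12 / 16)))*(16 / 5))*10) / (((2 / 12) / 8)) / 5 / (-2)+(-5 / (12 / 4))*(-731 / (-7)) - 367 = 1060768 / 105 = 10102.55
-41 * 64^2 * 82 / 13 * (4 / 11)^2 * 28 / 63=-881328128 / 14157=-62253.88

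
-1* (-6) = 6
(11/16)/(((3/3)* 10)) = 11/160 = 0.07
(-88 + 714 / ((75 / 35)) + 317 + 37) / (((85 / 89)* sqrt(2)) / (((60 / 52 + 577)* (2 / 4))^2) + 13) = 2366567683331617675168 / 51344091928009801895 - 32008424119336* sqrt(2) / 789909106584766183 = 46.09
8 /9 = 0.89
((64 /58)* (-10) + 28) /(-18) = -82 /87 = -0.94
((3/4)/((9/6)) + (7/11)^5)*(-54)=-5255955/161051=-32.64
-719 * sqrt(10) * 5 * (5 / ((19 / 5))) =-14958.41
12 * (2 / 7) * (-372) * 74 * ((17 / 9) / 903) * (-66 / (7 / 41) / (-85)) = -66214016 / 73745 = -897.88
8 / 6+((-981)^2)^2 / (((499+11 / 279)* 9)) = 86130899128781 / 417696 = 206204749.70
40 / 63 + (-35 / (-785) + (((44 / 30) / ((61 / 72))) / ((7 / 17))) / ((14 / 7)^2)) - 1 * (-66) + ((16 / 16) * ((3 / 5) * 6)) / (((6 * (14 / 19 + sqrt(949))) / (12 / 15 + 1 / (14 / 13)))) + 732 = 43681 * sqrt(949) / 39945850 + 3224252518268 / 4031677575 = 799.76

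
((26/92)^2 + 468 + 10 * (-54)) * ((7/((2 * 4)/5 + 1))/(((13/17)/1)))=-90548885/357604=-253.21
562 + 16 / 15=8446 / 15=563.07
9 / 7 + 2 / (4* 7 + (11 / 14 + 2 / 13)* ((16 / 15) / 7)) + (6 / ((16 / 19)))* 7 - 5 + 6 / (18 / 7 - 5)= 933573597 / 21333368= 43.76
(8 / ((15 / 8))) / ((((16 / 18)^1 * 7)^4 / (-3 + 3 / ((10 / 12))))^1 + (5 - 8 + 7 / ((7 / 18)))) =419904 / 247338625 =0.00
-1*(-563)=563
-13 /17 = -0.76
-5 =-5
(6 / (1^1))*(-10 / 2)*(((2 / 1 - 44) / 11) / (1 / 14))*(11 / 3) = 5880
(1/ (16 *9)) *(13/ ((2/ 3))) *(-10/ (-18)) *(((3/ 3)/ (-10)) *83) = -1079/ 1728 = -0.62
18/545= 0.03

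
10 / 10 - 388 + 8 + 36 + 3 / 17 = -342.82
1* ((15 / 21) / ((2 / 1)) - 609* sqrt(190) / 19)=5 / 14 - 609* sqrt(190) / 19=-441.46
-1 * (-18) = 18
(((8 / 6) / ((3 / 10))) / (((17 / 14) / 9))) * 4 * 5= 11200 / 17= 658.82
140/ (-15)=-28/ 3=-9.33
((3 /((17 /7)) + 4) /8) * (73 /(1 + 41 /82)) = 6497 /204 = 31.85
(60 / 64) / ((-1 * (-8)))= 15 / 128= 0.12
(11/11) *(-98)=-98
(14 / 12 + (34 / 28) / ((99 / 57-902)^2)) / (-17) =-7168244318 / 104451425925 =-0.07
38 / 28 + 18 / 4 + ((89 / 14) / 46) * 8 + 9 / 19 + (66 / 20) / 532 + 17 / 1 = 427257 / 17480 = 24.44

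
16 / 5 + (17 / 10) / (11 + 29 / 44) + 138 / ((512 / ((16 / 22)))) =3197849 / 902880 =3.54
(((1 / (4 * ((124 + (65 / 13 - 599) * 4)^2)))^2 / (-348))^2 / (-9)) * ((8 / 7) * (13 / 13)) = -1 / 161508768291146924582825605919145984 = -0.00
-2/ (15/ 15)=-2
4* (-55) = -220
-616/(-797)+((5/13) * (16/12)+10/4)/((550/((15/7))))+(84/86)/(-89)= 9448483425/12212676476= 0.77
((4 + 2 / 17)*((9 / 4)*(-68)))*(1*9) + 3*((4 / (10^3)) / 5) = -7087497 / 1250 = -5670.00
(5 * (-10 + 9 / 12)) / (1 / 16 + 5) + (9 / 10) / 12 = -29357 / 3240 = -9.06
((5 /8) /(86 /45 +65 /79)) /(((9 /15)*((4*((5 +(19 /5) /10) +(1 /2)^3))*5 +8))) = 148125 /45912556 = 0.00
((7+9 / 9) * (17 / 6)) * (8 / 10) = 272 / 15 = 18.13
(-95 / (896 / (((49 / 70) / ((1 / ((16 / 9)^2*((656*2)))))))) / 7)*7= -24928 / 81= -307.75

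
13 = 13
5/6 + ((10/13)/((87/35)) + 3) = 9371/2262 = 4.14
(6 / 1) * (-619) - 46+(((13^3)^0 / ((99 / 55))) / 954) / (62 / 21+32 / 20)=-5143815185 / 1368036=-3760.00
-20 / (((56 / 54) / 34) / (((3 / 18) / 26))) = -765 / 182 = -4.20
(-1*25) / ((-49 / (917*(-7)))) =-3275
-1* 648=-648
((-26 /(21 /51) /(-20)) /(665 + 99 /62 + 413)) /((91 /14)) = 1054 /2342725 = 0.00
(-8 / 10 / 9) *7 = -0.62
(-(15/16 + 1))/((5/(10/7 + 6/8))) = -1891/2240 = -0.84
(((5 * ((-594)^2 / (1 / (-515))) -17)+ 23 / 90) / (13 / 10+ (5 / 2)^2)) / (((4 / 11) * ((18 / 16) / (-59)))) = 212274256740172 / 12231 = 17355429379.46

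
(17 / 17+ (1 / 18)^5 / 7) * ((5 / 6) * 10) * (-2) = -330674425 / 19840464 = -16.67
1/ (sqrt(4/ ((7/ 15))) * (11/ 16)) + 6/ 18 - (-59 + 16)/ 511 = 640/ 1533 + 8 * sqrt(105)/ 165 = 0.91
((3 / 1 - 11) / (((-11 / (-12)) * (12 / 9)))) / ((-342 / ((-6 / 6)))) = -4 / 209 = -0.02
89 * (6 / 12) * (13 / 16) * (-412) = -119171 / 8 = -14896.38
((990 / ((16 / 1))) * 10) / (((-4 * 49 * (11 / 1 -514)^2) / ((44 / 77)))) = -0.00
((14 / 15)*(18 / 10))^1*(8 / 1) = 336 / 25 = 13.44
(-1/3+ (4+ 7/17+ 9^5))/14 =4218.08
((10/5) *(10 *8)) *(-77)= -12320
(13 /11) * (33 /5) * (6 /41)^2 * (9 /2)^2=28431 /8405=3.38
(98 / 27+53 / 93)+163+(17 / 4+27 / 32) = 4614703 / 26784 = 172.29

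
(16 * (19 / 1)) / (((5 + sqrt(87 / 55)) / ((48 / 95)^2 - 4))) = -106216 / 437 + 9656 * sqrt(4785) / 10925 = -181.92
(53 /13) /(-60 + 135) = 53 /975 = 0.05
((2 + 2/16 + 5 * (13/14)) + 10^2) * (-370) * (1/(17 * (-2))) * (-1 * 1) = -1106115/952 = -1161.89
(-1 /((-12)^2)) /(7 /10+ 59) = -5 /42984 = -0.00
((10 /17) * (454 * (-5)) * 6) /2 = -68100 /17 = -4005.88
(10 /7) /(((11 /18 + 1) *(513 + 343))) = 45 /43442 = 0.00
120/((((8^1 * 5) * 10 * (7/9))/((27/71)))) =729/4970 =0.15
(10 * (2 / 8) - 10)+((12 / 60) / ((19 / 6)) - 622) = -119593 / 190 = -629.44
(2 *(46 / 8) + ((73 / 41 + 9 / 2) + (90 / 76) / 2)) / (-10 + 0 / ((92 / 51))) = -57249 / 31160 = -1.84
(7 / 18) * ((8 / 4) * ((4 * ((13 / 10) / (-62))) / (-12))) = 91 / 16740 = 0.01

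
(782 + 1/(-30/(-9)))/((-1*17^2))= -7823/2890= -2.71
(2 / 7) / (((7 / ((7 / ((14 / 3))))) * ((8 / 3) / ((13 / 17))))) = 117 / 6664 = 0.02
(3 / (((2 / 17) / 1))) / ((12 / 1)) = 17 / 8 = 2.12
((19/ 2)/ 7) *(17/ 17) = 19/ 14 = 1.36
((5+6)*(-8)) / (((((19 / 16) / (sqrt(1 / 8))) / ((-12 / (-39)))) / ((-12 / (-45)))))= -5632*sqrt(2) / 3705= -2.15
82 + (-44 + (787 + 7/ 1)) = 832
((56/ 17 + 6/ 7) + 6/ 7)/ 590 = 298/ 35105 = 0.01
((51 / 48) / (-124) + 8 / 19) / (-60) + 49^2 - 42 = 1778492097 / 753920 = 2358.99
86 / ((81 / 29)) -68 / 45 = 11858 / 405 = 29.28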